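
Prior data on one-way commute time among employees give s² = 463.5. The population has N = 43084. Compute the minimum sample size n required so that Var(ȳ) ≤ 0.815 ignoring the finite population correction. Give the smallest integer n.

Without fpc, n₀ = s²/D = 463.5/0.815 = 568.7117.
Rounding up, n = 569.

569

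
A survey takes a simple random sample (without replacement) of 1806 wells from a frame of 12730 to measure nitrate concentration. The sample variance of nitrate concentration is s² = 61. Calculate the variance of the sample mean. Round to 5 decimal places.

0.02898

Under SRS without replacement, Var(ȳ) = (1 − f)·s²/n with f = n/N = 1806/12730 = 0.14186960.
Var(ȳ) = (1 − 0.14186960)·61/1806 = 0.85813040·0.033776301 = 0.028984471.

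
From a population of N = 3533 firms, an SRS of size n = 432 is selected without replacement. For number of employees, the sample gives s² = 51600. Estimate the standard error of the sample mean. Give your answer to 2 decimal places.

10.24

Under SRS without replacement, Var(ȳ) = (1 − f)·s²/n with f = n/N = 432/3533 = 0.12227569.
Var(ȳ) = (1 − 0.12227569)·51600/432 = 0.87772431·119.44444 = 104.83929.
SE(ȳ) = √(104.83929) = 10.24.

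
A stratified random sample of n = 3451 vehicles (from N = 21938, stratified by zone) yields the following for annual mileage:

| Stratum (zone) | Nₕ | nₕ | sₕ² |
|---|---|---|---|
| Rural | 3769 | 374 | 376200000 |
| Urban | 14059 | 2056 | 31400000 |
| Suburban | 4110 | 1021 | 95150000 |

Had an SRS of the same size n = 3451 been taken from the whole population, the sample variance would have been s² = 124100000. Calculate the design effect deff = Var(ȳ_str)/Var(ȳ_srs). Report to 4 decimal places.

Var(ȳ_str) = Σ Wₕ²(1−fₕ)sₕ²/nₕ with Wₕ = Nₕ/21938:
  Rural: (3769/21938)²·(1−374/3769)·376200000/374 = 26743.549
  Urban: (14059/21938)²·(1−2056/14059)·31400000/2056 = 5354.9659
  Suburban: (4110/21938)²·(1−1021/4110)·95150000/1021 = 2458.3783
  → Var(ȳ_str) = 34556.893.
Var(ȳ_srs) = (1 − 3451/21938)·124100000/3451 = 30303.74.
deff = 34556.893 / 30303.74 = 1.1404.

1.1404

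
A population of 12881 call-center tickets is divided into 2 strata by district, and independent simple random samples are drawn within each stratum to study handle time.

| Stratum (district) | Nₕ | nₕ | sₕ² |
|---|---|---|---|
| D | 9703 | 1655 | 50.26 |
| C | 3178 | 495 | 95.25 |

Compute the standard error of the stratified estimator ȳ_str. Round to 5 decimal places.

0.15550

Var(ȳ_str) = Σₕ Wₕ²(1 − fₕ)sₕ²/nₕ with Wₕ = Nₕ/N, N = 12881.
D: Wₕ = 0.75328002; term = 0.75328002²·(1 − 0.17056580)·50.26/1655 = 0.014292866.
C: Wₕ = 0.24671998; term = 0.24671998²·(1 − 0.15575834)·95.25/495 = 0.0098886087.
Sum = 0.024181475.
SE = √(0.024181475) = 0.15550.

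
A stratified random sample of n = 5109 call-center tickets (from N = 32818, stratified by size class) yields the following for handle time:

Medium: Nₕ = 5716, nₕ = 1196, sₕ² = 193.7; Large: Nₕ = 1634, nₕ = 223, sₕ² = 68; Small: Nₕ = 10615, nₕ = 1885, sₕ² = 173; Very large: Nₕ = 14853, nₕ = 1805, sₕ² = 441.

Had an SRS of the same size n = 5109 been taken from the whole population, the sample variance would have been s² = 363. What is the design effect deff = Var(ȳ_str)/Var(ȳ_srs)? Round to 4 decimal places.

0.9401

Var(ȳ_str) = Σ Wₕ²(1−fₕ)sₕ²/nₕ with Wₕ = Nₕ/32818:
  Medium: (5716/32818)²·(1−1196/5716)·193.7/1196 = 0.0038851239
  Large: (1634/32818)²·(1−223/1634)·68/223 = 6.5276806 × 10^-4
  Small: (10615/32818)²·(1−1885/10615)·173/1885 = 0.0078966842
  Very large: (14853/32818)²·(1−1805/14853)·441/1805 = 0.043963807
  → Var(ȳ_str) = 0.056398383.
Var(ȳ_srs) = (1 − 5109/32818)·363/5109 = 0.059990083.
deff = 0.056398383 / 0.059990083 = 0.9401.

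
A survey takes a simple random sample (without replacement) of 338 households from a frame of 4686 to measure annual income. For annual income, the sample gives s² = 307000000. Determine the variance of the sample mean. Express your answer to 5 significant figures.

Under SRS without replacement, Var(ȳ) = (1 − f)·s²/n with f = n/N = 338/4686 = 0.07212975.
Var(ȳ) = (1 − 0.07212975)·307000000/338 = 0.92787025·908284.02 = 842769.73.

842770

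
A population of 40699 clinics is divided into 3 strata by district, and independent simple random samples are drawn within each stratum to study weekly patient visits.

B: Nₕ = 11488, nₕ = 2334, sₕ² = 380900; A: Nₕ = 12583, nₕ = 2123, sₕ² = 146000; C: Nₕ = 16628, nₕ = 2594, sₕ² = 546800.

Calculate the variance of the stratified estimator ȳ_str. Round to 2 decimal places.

45.52

Var(ȳ_str) = Σₕ Wₕ²(1 − fₕ)sₕ²/nₕ with Wₕ = Nₕ/N, N = 40699.
B: Wₕ = 0.28226738; term = 0.28226738²·(1 − 0.20316852)·380900/2334 = 10.360912.
A: Wₕ = 0.30917222; term = 0.30917222²·(1 − 0.16871970)·146000/2123 = 5.4645105.
C: Wₕ = 0.40856041; term = 0.40856041²·(1 − 0.15600192)·546800/2594 = 29.696998.
Sum = 45.522421.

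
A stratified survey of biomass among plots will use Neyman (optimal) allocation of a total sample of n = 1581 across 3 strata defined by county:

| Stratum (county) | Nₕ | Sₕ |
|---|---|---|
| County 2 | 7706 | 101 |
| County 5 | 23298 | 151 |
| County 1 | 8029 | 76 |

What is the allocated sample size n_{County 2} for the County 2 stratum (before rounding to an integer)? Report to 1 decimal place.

Neyman allocation: nₕ = n·NₕSₕ / Σⱼ NⱼSⱼ.
Σ NⱼSⱼ = 7706·101 + 23298·151 + 8029·76 = 4.906508 × 10^6.
n_{County 2} = 1581·7706·101 / (4.906508 × 10^6) = 250.8.

250.8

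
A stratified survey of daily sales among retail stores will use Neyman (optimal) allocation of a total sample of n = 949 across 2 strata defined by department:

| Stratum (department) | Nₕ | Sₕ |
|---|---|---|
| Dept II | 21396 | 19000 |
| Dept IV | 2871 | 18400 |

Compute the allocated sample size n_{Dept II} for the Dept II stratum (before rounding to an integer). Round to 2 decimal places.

Neyman allocation: nₕ = n·NₕSₕ / Σⱼ NⱼSⱼ.
Σ NⱼSⱼ = 21396·19000 + 2871·18400 = 4.593504 × 10^8.
n_{Dept II} = 949·21396·19000 / (4.593504 × 10^8) = 839.86.

839.86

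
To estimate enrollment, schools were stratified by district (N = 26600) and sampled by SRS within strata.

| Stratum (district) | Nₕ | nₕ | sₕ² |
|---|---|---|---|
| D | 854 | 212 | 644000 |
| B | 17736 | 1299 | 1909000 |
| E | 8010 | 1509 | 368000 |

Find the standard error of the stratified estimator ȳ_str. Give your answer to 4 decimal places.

25.0160

Var(ȳ_str) = Σₕ Wₕ²(1 − fₕ)sₕ²/nₕ with Wₕ = Nₕ/N, N = 26600.
D: Wₕ = 0.03210526; term = 0.03210526²·(1 − 0.24824356)·644000/212 = 2.3538546.
B: Wₕ = 0.66676692; term = 0.66676692²·(1 − 0.07324087)·1909000/1299 = 605.49664.
E: Wₕ = 0.30112782; term = 0.30112782²·(1 − 0.18838951)·368000/1509 = 17.947666.
Sum = 625.79816.
SE = √(625.79816) = 25.0160.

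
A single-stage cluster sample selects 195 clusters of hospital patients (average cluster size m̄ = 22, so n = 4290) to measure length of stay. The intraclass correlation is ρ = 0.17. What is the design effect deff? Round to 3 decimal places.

4.570

deff = 1 + (22 − 1)·0.17 = 1 + 3.57 = 4.57.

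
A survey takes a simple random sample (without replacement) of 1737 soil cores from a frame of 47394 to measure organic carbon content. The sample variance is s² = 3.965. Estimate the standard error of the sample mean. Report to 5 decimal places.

0.04689

Under SRS without replacement, Var(ȳ) = (1 − f)·s²/n with f = n/N = 1737/47394 = 0.03665021.
Var(ȳ) = (1 − 0.03665021)·3.965/1737 = 0.96334979·0.0022826713 = 0.0021990109.
SE(ȳ) = √(0.0021990109) = 0.04689.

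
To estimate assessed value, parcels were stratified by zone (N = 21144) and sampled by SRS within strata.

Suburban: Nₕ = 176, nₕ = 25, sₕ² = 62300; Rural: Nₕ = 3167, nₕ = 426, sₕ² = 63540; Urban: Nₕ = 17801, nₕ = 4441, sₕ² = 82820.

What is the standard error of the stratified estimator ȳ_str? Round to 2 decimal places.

Var(ȳ_str) = Σₕ Wₕ²(1 − fₕ)sₕ²/nₕ with Wₕ = Nₕ/N, N = 21144.
Suburban: Wₕ = 0.00832387; term = 0.00832387²·(1 − 0.14204545)·62300/25 = 0.14813693.
Rural: Wₕ = 0.14978244; term = 0.14978244²·(1 − 0.13451216)·63540/426 = 2.8961457.
Urban: Wₕ = 0.84189368; term = 0.84189368²·(1 − 0.24948037)·82820/4441 = 9.9204417.
Sum = 12.964724.
SE = √(12.964724) = 3.60.

3.60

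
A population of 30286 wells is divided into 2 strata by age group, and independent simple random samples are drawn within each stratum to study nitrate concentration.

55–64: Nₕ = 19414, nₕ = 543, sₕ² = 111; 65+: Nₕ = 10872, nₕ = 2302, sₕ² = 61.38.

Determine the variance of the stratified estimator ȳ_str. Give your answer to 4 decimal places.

0.0844

Var(ȳ_str) = Σₕ Wₕ²(1 − fₕ)sₕ²/nₕ with Wₕ = Nₕ/N, N = 30286.
55–64: Wₕ = 0.64102225; term = 0.64102225²·(1 − 0.02796951)·111/543 = 0.081648696.
65+: Wₕ = 0.35897775; term = 0.35897775²·(1 − 0.21173657)·61.38/2302 = 0.0027084947.
Sum = 0.084357191.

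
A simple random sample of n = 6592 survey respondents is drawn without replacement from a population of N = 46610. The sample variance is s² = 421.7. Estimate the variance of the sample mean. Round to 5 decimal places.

Under SRS without replacement, Var(ȳ) = (1 − f)·s²/n with f = n/N = 6592/46610 = 0.14142888.
Var(ȳ) = (1 − 0.14142888)·421.7/6592 = 0.85857112·0.063971481 = 0.054924066.

0.05492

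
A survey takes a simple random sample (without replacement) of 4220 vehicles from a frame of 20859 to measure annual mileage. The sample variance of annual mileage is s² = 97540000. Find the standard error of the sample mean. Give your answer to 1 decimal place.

135.8

Under SRS without replacement, Var(ȳ) = (1 − f)·s²/n with f = n/N = 4220/20859 = 0.20231075.
Var(ȳ) = (1 − 0.20231075)·97540000/4220 = 0.79768925·23113.744 = 18437.585.
SE(ȳ) = √(18437.585) = 135.8.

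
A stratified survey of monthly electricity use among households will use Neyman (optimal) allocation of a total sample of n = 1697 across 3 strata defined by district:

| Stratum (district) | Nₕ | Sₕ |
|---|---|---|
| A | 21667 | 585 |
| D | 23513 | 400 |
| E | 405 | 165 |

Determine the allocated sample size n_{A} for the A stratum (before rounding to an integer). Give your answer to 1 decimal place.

Neyman allocation: nₕ = n·NₕSₕ / Σⱼ NⱼSⱼ.
Σ NⱼSⱼ = 21667·585 + 23513·400 + 405·165 = 2.214722 × 10^7.
n_{A} = 1697·21667·585 / (2.214722 × 10^7) = 971.2.

971.2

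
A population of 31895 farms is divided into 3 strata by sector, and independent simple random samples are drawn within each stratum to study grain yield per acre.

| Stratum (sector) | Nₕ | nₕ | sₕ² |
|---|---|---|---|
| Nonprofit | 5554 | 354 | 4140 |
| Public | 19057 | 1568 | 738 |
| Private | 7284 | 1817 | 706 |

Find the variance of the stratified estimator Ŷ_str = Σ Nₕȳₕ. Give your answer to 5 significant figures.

5.1010 × 10^8

Var(Ŷ_str) = Σₕ Nₕ²(1 − fₕ)sₕ²/nₕ.
Nonprofit: 5554²·(1 − 354/5554)·4140/354 = 3.3775851 × 10^8.
Public: 19057²·(1 − 1568/19057)·738/1568 = 1.5686636 × 10^8.
Private: 7284²·(1 − 1817/7284)·706/1817 = 1.5472795 × 10^7.
Sum = 5.1009767 × 10^8.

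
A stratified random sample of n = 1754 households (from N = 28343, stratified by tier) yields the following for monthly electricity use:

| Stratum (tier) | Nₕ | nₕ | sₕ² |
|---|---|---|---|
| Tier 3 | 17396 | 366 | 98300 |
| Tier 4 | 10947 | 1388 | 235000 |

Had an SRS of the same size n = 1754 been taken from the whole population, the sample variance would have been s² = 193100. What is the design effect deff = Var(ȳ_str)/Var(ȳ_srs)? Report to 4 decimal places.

Var(ȳ_str) = Σ Wₕ²(1−fₕ)sₕ²/nₕ with Wₕ = Nₕ/28343:
  Tier 3: (17396/28343)²·(1−366/17396)·98300/366 = 99.047803
  Tier 4: (10947/28343)²·(1−1388/10947)·235000/1388 = 22.054354
  → Var(ȳ_str) = 121.10216.
Var(ȳ_srs) = (1 − 1754/28343)·193100/1754 = 103.27825.
deff = 121.10216 / 103.27825 = 1.1726.

1.1726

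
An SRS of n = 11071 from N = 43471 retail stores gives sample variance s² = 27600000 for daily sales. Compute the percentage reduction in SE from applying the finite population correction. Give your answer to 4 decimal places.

13.6678

f = n/N = 11071/43471 = 0.25467553.
SE_no-fpc = √(s²/n) = 49.929948; SE_fpc = √((1−f)s²/n) = 43.105611.
Ratio = √(1−f) = 0.86332176. Reduction = 100·(1 − 0.86332176) = 13.6678%.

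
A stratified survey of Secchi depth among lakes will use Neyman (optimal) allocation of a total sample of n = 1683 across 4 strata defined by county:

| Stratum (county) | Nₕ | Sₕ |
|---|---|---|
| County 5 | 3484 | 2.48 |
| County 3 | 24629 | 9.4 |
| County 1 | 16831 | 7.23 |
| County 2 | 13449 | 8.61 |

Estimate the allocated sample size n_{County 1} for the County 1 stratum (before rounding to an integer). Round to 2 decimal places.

Neyman allocation: nₕ = n·NₕSₕ / Σⱼ NⱼSⱼ.
Σ NⱼSⱼ = 3484·2.48 + 24629·9.4 + 16831·7.23 + 13449·8.61 = 477636.94.
n_{County 1} = 1683·16831·7.23 / 477636.94 = 428.78.

428.78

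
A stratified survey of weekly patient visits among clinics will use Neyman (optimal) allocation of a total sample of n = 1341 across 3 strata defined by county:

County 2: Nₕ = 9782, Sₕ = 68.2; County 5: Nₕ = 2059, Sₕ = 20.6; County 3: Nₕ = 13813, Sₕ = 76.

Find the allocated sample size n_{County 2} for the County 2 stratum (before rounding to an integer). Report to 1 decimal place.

508.5

Neyman allocation: nₕ = n·NₕSₕ / Σⱼ NⱼSⱼ.
Σ NⱼSⱼ = 9782·68.2 + 2059·20.6 + 13813·76 = 1.7593358 × 10^6.
n_{County 2} = 1341·9782·68.2 / (1.7593358 × 10^6) = 508.5.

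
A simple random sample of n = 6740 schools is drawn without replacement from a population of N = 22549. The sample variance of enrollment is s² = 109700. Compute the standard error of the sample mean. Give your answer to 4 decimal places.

3.3780

Under SRS without replacement, Var(ȳ) = (1 − f)·s²/n with f = n/N = 6740/22549 = 0.29890461.
Var(ȳ) = (1 − 0.29890461)·109700/6740 = 0.70109539·16.275964 = 11.411004.
SE(ȳ) = √(11.411004) = 3.3780.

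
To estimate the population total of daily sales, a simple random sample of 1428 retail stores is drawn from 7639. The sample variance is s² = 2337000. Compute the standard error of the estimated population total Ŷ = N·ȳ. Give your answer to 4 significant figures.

278700

Var(Ŷ) = N²·Var(ȳ) = N²·(1 − n/N)·s²/n.
f = 1428/7639 = 0.18693546; Var(ȳ) = 0.81306454·2337000/1428 = 1330.6245.
Var(Ŷ) = 7639² · 1330.6245 = 7.7647689 × 10^10.
SE(Ŷ) = √(7.7647689 × 10^10) = 278700.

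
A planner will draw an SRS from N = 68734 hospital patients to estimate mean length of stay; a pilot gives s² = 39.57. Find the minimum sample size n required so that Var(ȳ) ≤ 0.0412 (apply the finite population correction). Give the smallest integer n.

948

Without fpc, n₀ = s²/D = 39.57/0.0412 = 960.4369.
With fpc, (1 − n/N)·s²/n ≤ D requires n ≥ n₀/(1 + n₀/N) = 960.4369/(1 + 960.4369/68734) = 947.2014.
Rounding up, n = 948.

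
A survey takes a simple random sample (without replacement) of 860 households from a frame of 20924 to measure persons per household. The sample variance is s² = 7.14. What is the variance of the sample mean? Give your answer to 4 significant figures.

Under SRS without replacement, Var(ȳ) = (1 − f)·s²/n with f = n/N = 860/20924 = 0.04110113.
Var(ȳ) = (1 − 0.04110113)·7.14/860 = 0.95889887·0.0083023256 = 0.0079610906.

0.007961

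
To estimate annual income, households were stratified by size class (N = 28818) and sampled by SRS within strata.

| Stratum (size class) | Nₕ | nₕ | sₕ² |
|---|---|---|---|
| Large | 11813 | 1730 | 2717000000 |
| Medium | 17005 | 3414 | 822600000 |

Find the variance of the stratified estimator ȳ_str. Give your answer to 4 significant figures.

292300

Var(ȳ_str) = Σₕ Wₕ²(1 − fₕ)sₕ²/nₕ with Wₕ = Nₕ/N, N = 28818.
Large: Wₕ = 0.40991741; term = 0.40991741²·(1 − 0.14644883)·2717000000/1730 = 225250.54.
Medium: Wₕ = 0.59008259; term = 0.59008259²·(1 − 0.20076448)·822600000/3414 = 67054.135.
Sum = 292304.68.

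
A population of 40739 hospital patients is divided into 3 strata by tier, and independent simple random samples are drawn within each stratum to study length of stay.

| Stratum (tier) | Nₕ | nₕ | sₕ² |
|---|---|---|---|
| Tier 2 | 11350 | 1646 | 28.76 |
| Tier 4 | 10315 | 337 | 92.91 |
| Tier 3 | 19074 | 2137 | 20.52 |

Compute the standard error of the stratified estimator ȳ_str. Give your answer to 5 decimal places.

0.14187

Var(ȳ_str) = Σₕ Wₕ²(1 − fₕ)sₕ²/nₕ with Wₕ = Nₕ/N, N = 40739.
Tier 2: Wₕ = 0.27860281; term = 0.27860281²·(1 − 0.14502203)·28.76/1646 = 0.001159538.
Tier 4: Wₕ = 0.25319718; term = 0.25319718²·(1 − 0.03267087)·92.91/337 = 0.017097183.
Tier 3: Wₕ = 0.46820000; term = 0.46820000²·(1 − 0.11203733)·20.52/2137 = 0.0018690907.
Sum = 0.020125812.
SE = √(0.020125812) = 0.14187.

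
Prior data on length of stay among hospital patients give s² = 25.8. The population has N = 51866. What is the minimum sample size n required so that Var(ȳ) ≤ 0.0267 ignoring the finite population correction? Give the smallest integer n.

Without fpc, n₀ = s²/D = 25.8/0.0267 = 966.2921.
Rounding up, n = 967.

967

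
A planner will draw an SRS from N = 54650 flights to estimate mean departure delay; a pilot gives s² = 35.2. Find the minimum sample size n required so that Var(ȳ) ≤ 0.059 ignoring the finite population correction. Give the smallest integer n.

597

Without fpc, n₀ = s²/D = 35.2/0.059 = 596.6102.
Rounding up, n = 597.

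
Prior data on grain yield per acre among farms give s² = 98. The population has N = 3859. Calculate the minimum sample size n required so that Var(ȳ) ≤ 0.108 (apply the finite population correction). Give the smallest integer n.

735

Without fpc, n₀ = s²/D = 98/0.108 = 907.4074.
With fpc, (1 − n/N)·s²/n ≤ D requires n ≥ n₀/(1 + n₀/N) = 907.4074/(1 + 907.4074/3859) = 734.6592.
Rounding up, n = 735.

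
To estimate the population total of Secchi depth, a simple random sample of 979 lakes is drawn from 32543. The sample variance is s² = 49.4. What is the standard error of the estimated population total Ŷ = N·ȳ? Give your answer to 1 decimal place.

7199.4

Var(Ŷ) = N²·Var(ȳ) = N²·(1 − n/N)·s²/n.
f = 979/32543 = 0.03008327; Var(ȳ) = 0.96991673·49.4/979 = 0.048941661.
Var(Ŷ) = 32543² · 0.048941661 = 5.1831512 × 10^7.
SE(Ŷ) = √(5.1831512 × 10^7) = 7199.4.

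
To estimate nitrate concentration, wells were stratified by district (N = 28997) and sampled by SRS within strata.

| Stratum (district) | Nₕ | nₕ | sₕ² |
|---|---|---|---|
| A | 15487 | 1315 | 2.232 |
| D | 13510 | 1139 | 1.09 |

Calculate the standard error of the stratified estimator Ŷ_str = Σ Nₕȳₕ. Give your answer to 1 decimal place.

Var(Ŷ_str) = Σₕ Nₕ²(1 − fₕ)sₕ²/nₕ.
A: 15487²·(1 − 1315/15487)·2.232/1315 = 372534.83.
D: 13510²·(1 − 1139/13510)·1.09/1139 = 159942.15.
Sum = 532476.98.
SE = √(532476.98) = 729.7.

729.7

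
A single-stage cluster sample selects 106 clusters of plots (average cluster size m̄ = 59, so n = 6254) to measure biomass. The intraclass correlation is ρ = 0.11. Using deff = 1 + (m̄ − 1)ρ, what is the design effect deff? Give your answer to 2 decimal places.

deff = 1 + (59 − 1)·0.11 = 1 + 6.38 = 7.38.

7.38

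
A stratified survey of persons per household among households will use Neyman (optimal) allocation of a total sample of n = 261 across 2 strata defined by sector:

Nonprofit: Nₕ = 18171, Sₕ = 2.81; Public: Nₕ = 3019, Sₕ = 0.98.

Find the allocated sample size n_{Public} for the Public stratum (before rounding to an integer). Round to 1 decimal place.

14.3

Neyman allocation: nₕ = n·NₕSₕ / Σⱼ NⱼSⱼ.
Σ NⱼSⱼ = 18171·2.81 + 3019·0.98 = 54019.13.
n_{Public} = 261·3019·0.98 / 54019.13 = 14.3.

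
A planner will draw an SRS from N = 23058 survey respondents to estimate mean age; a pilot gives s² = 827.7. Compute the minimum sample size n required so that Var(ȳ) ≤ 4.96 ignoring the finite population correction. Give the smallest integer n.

Without fpc, n₀ = s²/D = 827.7/4.96 = 166.8750.
Rounding up, n = 167.

167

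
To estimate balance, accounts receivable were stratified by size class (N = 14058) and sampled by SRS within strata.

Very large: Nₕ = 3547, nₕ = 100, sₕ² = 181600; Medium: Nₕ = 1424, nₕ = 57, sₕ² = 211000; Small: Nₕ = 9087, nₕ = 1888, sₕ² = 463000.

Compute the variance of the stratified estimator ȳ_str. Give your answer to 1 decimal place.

Var(ȳ_str) = Σₕ Wₕ²(1 − fₕ)sₕ²/nₕ with Wₕ = Nₕ/N, N = 14058.
Very large: Wₕ = 0.25231185; term = 0.25231185²·(1 − 0.02819284)·181600/100 = 112.34952.
Medium: Wₕ = 0.10129464; term = 0.10129464²·(1 − 0.04002809)·211000/57 = 36.461877.
Small: Wₕ = 0.64639351; term = 0.64639351²·(1 − 0.20776934)·463000/1888 = 81.175435.
Sum = 229.98683.

230.0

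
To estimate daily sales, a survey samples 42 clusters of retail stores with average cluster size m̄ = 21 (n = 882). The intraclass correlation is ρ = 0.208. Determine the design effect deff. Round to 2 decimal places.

deff = 1 + (21 − 1)·0.208 = 1 + 4.16 = 5.16.

5.16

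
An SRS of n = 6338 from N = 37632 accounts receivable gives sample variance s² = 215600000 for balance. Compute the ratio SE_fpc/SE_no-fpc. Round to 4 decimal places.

0.9119

f = n/N = 6338/37632 = 0.16842049.
SE_no-fpc = √(s²/n) = 184.43709; SE_fpc = √((1−f)s²/n) = 168.18999.
Ratio = √(1−f) = 0.91190981.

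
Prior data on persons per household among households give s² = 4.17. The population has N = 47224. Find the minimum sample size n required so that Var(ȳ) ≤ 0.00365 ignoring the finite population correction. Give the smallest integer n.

Without fpc, n₀ = s²/D = 4.17/0.00365 = 1142.4658.
Rounding up, n = 1143.

1143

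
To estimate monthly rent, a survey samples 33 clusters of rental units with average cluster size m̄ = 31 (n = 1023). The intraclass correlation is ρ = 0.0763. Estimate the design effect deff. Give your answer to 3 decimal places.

3.289

deff = 1 + (31 − 1)·0.0763 = 1 + 2.289 = 3.289.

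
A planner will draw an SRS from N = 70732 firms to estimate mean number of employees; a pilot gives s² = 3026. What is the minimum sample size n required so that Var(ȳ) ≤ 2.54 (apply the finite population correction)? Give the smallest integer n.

Without fpc, n₀ = s²/D = 3026/2.54 = 1191.3386.
With fpc, (1 − n/N)·s²/n ≤ D requires n ≥ n₀/(1 + n₀/N) = 1191.3386/(1 + 1191.3386/70732) = 1171.6053.
Rounding up, n = 1172.

1172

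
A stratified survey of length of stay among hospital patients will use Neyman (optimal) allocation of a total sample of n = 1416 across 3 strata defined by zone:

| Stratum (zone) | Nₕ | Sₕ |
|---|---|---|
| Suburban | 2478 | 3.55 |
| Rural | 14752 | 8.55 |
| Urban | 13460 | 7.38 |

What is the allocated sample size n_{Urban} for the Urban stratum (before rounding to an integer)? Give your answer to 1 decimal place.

600.4

Neyman allocation: nₕ = n·NₕSₕ / Σⱼ NⱼSⱼ.
Σ NⱼSⱼ = 2478·3.55 + 14752·8.55 + 13460·7.38 = 234261.3.
n_{Urban} = 1416·13460·7.38 / 234261.3 = 600.4.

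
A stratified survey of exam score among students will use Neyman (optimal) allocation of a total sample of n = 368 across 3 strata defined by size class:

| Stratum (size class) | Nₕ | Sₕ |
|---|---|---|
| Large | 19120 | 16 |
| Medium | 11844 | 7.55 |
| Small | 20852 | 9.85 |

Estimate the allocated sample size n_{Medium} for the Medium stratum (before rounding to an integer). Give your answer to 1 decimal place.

Neyman allocation: nₕ = n·NₕSₕ / Σⱼ NⱼSⱼ.
Σ NⱼSⱼ = 19120·16 + 11844·7.55 + 20852·9.85 = 600734.4.
n_{Medium} = 368·11844·7.55 / 600734.4 = 54.8.

54.8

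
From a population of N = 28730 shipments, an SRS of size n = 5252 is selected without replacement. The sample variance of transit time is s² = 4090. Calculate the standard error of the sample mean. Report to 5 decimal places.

0.79774

Under SRS without replacement, Var(ȳ) = (1 − f)·s²/n with f = n/N = 5252/28730 = 0.18280543.
Var(ȳ) = (1 − 0.18280543)·4090/5252 = 0.81719457·0.77875095 = 0.63639105.
SE(ȳ) = √(0.63639105) = 0.79774.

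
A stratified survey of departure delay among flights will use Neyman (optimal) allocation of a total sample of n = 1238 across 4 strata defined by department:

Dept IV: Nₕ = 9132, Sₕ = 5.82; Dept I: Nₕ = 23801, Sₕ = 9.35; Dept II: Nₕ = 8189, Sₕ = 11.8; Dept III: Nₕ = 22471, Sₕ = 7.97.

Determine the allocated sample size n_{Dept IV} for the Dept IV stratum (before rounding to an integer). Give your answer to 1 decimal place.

Neyman allocation: nₕ = n·NₕSₕ / Σⱼ NⱼSⱼ.
Σ NⱼSⱼ = 9132·5.82 + 23801·9.35 + 8189·11.8 + 22471·7.97 = 551411.66.
n_{Dept IV} = 1238·9132·5.82 / 551411.66 = 119.3.

119.3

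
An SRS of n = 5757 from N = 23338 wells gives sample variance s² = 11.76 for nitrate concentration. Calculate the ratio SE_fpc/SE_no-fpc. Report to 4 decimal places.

0.8679

f = n/N = 5757/23338 = 0.24667924.
SE_no-fpc = √(s²/n) = 0.045196577; SE_fpc = √((1−f)s²/n) = 0.039227941.
Ratio = √(1−f) = 0.86794053.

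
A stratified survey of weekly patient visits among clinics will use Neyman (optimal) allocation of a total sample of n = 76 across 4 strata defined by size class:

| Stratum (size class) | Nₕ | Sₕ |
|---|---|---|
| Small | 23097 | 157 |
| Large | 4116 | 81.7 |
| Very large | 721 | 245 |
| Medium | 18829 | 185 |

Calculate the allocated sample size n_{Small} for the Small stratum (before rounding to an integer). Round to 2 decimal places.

Neyman allocation: nₕ = n·NₕSₕ / Σⱼ NⱼSⱼ.
Σ NⱼSⱼ = 23097·157 + 4116·81.7 + 721·245 + 18829·185 = 7.6225162 × 10^6.
n_{Small} = 76·23097·157 / (7.6225162 × 10^6) = 36.16.

36.16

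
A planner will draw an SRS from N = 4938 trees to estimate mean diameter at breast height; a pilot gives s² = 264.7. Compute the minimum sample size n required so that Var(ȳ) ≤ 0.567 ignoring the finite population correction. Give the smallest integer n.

Without fpc, n₀ = s²/D = 264.7/0.567 = 466.8430.
Rounding up, n = 467.

467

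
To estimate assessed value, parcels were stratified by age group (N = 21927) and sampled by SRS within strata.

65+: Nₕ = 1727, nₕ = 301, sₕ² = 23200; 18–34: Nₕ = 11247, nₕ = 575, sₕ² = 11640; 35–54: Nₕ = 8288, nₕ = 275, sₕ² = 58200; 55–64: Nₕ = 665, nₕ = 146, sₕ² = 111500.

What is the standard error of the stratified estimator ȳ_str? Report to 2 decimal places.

5.94

Var(ȳ_str) = Σₕ Wₕ²(1 − fₕ)sₕ²/nₕ with Wₕ = Nₕ/N, N = 21927.
65+: Wₕ = 0.07876134; term = 0.07876134²·(1 − 0.17429068)·23200/301 = 0.39479798.
18–34: Wₕ = 0.51292927; term = 0.51292927²·(1 − 0.05112474)·11640/575 = 5.0536972.
35–54: Wₕ = 0.37798148; term = 0.37798148²·(1 − 0.03318050)·58200/275 = 29.233226.
55–64: Wₕ = 0.03032791; term = 0.03032791²·(1 − 0.21954887)·111500/146 = 0.5482171.
Sum = 35.229938.
SE = √(35.229938) = 5.94.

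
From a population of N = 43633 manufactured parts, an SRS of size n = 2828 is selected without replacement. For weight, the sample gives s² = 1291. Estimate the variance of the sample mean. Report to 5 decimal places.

0.42692

Under SRS without replacement, Var(ȳ) = (1 − f)·s²/n with f = n/N = 2828/43633 = 0.06481333.
Var(ȳ) = (1 − 0.06481333)·1291/2828 = 0.93518667·0.45650636 = 0.42691867.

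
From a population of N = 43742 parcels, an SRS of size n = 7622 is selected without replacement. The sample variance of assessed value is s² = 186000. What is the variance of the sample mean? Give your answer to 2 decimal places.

Under SRS without replacement, Var(ȳ) = (1 − f)·s²/n with f = n/N = 7622/43742 = 0.17424901.
Var(ȳ) = (1 − 0.17424901)·186000/7622 = 0.82575099·24.403044 = 20.150838.

20.15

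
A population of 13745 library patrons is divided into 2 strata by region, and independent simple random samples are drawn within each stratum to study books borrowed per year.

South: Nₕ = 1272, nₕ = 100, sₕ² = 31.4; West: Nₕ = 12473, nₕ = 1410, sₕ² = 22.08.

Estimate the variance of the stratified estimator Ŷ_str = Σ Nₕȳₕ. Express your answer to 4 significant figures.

Var(Ŷ_str) = Σₕ Nₕ²(1 − fₕ)sₕ²/nₕ.
South: 1272²·(1 − 100/1272)·31.4/100 = 468106.18.
West: 12473²·(1 − 1410/12473)·22.08/1410 = 2.1608459 × 10^6.
Sum = 2.6289521 × 10^6.

2.629 × 10^6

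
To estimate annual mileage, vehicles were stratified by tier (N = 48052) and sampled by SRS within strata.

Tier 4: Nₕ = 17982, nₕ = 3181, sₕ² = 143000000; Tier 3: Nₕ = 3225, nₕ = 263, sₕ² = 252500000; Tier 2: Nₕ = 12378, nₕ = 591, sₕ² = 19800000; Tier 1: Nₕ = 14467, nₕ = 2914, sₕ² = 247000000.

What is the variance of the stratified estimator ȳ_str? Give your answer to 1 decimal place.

17406.2

Var(ȳ_str) = Σₕ Wₕ²(1 − fₕ)sₕ²/nₕ with Wₕ = Nₕ/N, N = 48052.
Tier 4: Wₕ = 0.37421960; term = 0.37421960²·(1 − 0.17689912)·143000000/3181 = 5181.7742.
Tier 3: Wₕ = 0.06711479; term = 0.06711479²·(1 − 0.08155039)·252500000/263 = 3971.8924.
Tier 2: Wₕ = 0.25759594; term = 0.25759594²·(1 − 0.04774600)·19800000/591 = 2116.9399.
Tier 1: Wₕ = 0.30106967; term = 0.30106967²·(1 − 0.20142393)·247000000/2914 = 6135.6097.
Sum = 17406.216.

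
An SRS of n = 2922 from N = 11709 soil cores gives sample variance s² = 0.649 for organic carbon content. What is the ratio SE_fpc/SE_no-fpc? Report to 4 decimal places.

f = n/N = 2922/11709 = 0.24955163.
SE_no-fpc = √(s²/n) = 0.014903293; SE_fpc = √((1−f)s²/n) = 0.012910488.
Ratio = √(1−f) = 0.86628423.

0.8663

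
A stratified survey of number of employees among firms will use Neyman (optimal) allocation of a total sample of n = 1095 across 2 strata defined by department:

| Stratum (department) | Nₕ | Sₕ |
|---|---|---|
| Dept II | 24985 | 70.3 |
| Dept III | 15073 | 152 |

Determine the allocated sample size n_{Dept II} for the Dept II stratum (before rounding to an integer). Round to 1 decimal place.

Neyman allocation: nₕ = n·NₕSₕ / Σⱼ NⱼSⱼ.
Σ NⱼSⱼ = 24985·70.3 + 15073·152 = 4.0475415 × 10^6.
n_{Dept II} = 1095·24985·70.3 / (4.0475415 × 10^6) = 475.2.

475.2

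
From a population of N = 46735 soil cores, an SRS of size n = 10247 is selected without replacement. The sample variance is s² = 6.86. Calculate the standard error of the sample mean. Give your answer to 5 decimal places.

Under SRS without replacement, Var(ȳ) = (1 − f)·s²/n with f = n/N = 10247/46735 = 0.21925752.
Var(ȳ) = (1 − 0.21925752)·6.86/10247 = 0.78074248·6.6946423 × 10^-4 = 5.2267917 × 10^-4.
SE(ȳ) = √(5.2267917 × 10^-4) = 0.02286.

0.02286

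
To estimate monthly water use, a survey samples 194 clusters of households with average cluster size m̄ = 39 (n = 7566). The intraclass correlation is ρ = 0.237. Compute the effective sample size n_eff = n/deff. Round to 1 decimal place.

deff = 1 + (39 − 1)·0.237 = 1 + 9.006 = 10.006.
n_eff = 7566 / 10.006 = 756.1.

756.1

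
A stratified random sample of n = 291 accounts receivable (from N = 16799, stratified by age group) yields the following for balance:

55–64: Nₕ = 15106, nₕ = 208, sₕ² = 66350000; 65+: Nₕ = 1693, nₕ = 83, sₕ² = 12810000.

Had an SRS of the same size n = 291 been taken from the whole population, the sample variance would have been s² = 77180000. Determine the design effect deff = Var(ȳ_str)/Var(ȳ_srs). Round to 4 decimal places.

Var(ȳ_str) = Σ Wₕ²(1−fₕ)sₕ²/nₕ with Wₕ = Nₕ/16799:
  55–64: (15106/16799)²·(1−208/15106)·66350000/208 = 254383.06
  65+: (1693/16799)²·(1−83/1693)·12810000/83 = 1490.6889
  → Var(ȳ_str) = 255873.75.
Var(ȳ_srs) = (1 − 291/16799)·77180000/291 = 260629.05.
deff = 255873.75 / 260629.05 = 0.9818.

0.9818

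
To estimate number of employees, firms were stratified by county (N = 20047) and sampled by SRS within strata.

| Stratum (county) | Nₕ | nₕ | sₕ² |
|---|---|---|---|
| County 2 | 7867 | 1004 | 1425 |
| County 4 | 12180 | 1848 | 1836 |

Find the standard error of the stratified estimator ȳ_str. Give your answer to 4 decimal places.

0.7084

Var(ȳ_str) = Σₕ Wₕ²(1 − fₕ)sₕ²/nₕ with Wₕ = Nₕ/N, N = 20047.
County 2: Wₕ = 0.39242779; term = 0.39242779²·(1 − 0.12762171)·1425/1004 = 0.19068017.
County 4: Wₕ = 0.60757221; term = 0.60757221²·(1 − 0.15172414)·1836/1848 = 0.31110258.
Sum = 0.50178275.
SE = √(0.50178275) = 0.7084.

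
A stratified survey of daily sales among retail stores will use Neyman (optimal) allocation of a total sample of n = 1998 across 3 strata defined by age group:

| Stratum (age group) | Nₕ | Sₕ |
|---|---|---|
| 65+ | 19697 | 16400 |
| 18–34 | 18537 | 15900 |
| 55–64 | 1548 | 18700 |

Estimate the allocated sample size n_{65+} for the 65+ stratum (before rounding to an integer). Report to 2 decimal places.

997.99

Neyman allocation: nₕ = n·NₕSₕ / Σⱼ NⱼSⱼ.
Σ NⱼSⱼ = 19697·16400 + 18537·15900 + 1548·18700 = 6.467167 × 10^8.
n_{65+} = 1998·19697·16400 / (6.467167 × 10^8) = 997.99.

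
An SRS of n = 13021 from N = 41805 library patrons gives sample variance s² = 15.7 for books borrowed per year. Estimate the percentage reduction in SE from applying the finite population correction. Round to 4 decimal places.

17.0223

f = n/N = 13021/41805 = 0.31146992.
SE_no-fpc = √(s²/n) = 0.034723833; SE_fpc = √((1−f)s²/n) = 0.028813042.
Ratio = √(1−f) = 0.82977713. Reduction = 100·(1 − 0.82977713) = 17.0223%.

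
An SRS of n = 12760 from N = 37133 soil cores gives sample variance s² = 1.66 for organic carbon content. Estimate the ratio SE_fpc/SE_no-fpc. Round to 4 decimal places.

f = n/N = 12760/37133 = 0.34362966.
SE_no-fpc = √(s²/n) = 0.011405878; SE_fpc = √((1−f)s²/n) = 0.0092406641.
Ratio = √(1−f) = 0.81016686.

0.8102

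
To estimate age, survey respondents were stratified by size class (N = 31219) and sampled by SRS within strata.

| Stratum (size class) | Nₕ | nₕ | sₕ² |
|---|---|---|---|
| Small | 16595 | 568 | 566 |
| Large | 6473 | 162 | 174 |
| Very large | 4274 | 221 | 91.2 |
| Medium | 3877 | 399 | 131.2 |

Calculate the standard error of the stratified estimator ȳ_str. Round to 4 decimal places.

0.5734

Var(ȳ_str) = Σₕ Wₕ²(1 − fₕ)sₕ²/nₕ with Wₕ = Nₕ/N, N = 31219.
Small: Wₕ = 0.53156731; term = 0.53156731²·(1 − 0.03422718)·566/568 = 0.27193156.
Large: Wₕ = 0.20734168; term = 0.20734168²·(1 − 0.02502704)·174/162 = 0.045019436.
Very large: Wₕ = 0.13690381; term = 0.13690381²·(1 − 0.05170800)·91.2/221 = 0.0073345878.
Medium: Wₕ = 0.12418719; term = 0.12418719²·(1 − 0.10291462)·131.2/399 = 0.0045493394.
Sum = 0.32883492.
SE = √(0.32883492) = 0.5734.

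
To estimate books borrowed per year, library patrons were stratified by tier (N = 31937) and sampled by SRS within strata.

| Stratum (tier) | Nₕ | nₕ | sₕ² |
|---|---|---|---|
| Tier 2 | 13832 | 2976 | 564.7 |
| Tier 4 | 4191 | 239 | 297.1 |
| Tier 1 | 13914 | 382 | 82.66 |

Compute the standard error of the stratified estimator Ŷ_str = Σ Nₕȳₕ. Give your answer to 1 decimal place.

Var(Ŷ_str) = Σₕ Nₕ²(1 − fₕ)sₕ²/nₕ.
Tier 2: 13832²·(1 − 2976/13832)·564.7/2976 = 2.8493098 × 10^7.
Tier 4: 4191²·(1 − 239/4191)·297.1/239 = 2.0589194 × 10^7.
Tier 1: 13914²·(1 − 382/13914)·82.66/382 = 4.0742345 × 10^7.
Sum = 8.9824637 × 10^7.
SE = √(8.9824637 × 10^7) = 9477.6.

9477.6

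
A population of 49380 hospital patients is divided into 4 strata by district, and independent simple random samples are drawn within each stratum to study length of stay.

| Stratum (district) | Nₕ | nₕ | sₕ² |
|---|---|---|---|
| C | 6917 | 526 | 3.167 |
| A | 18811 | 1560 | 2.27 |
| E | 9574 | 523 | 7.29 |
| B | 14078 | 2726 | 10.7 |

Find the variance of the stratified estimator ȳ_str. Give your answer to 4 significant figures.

0.001055

Var(ȳ_str) = Σₕ Wₕ²(1 − fₕ)sₕ²/nₕ with Wₕ = Nₕ/N, N = 49380.
C: Wₕ = 0.14007695; term = 0.14007695²·(1 − 0.07604453)·3.167/526 = 1.0915578 × 10^-4.
A: Wₕ = 0.38094370; term = 0.38094370²·(1 − 0.08293020)·2.27/1560 = 1.9365345 × 10^-4.
E: Wₕ = 0.19388416; term = 0.19388416²·(1 − 0.05462712)·7.29/523 = 4.953517 × 10^-4.
B: Wₕ = 0.28509518; term = 0.28509518²·(1 − 0.19363546)·10.7/2726 = 2.5725812 × 10^-4.
Sum = 0.0010554191.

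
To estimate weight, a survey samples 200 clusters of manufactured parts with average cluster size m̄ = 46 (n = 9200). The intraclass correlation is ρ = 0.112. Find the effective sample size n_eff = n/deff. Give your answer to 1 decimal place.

deff = 1 + (46 − 1)·0.112 = 1 + 5.04 = 6.04.
n_eff = 9200 / 6.04 = 1523.2.

1523.2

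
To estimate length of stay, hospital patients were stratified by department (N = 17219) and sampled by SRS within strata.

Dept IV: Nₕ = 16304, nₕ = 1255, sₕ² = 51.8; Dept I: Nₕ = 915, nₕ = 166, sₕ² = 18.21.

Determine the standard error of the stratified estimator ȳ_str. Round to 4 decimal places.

0.1855

Var(ȳ_str) = Σₕ Wₕ²(1 − fₕ)sₕ²/nₕ with Wₕ = Nₕ/N, N = 17219.
Dept IV: Wₕ = 0.94686103; term = 0.94686103²·(1 − 0.07697498)·51.8/1255 = 0.034156392.
Dept I: Wₕ = 0.05313897; term = 0.05313897²·(1 − 0.18142077)·18.21/166 = 2.5356477 × 10^-4.
Sum = 0.034409957.
SE = √(0.034409957) = 0.1855.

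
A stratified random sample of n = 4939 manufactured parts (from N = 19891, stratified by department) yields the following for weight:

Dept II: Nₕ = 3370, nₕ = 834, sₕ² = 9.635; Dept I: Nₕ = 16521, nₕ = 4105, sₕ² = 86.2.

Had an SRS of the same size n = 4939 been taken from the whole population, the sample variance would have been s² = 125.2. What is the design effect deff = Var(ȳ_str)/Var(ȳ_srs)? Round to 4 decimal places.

0.5844

Var(ȳ_str) = Σ Wₕ²(1−fₕ)sₕ²/nₕ with Wₕ = Nₕ/19891:
  Dept II: (3370/19891)²·(1−834/3370)·9.635/834 = 2.4954656 × 10^-4
  Dept I: (16521/19891)²·(1−4105/16521)·86.2/4105 = 0.010886766
  → Var(ȳ_str) = 0.011136313.
Var(ȳ_srs) = (1 − 4939/19891)·125.2/4939 = 0.019054957.
deff = 0.011136313 / 0.019054957 = 0.5844.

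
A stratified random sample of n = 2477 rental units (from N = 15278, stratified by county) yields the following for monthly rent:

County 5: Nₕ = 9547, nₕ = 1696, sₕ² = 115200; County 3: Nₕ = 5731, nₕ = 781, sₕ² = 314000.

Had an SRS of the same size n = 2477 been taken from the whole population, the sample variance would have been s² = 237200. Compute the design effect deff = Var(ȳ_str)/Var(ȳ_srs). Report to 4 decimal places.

Var(ȳ_str) = Σ Wₕ²(1−fₕ)sₕ²/nₕ with Wₕ = Nₕ/15278:
  County 5: (9547/15278)²·(1−1696/9547)·115200/1696 = 21.811499
  County 3: (5731/15278)²·(1−781/5731)·314000/781 = 48.863122
  → Var(ȳ_str) = 70.674621.
Var(ȳ_srs) = (1 − 2477/15278)·237200/2477 = 80.235409.
deff = 70.674621 / 80.235409 = 0.8808.

0.8808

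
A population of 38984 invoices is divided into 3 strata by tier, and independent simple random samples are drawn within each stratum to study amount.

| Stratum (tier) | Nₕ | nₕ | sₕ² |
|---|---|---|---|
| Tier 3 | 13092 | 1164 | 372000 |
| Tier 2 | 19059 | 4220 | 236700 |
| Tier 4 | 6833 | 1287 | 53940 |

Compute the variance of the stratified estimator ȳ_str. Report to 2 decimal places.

44.32

Var(ȳ_str) = Σₕ Wₕ²(1 − fₕ)sₕ²/nₕ with Wₕ = Nₕ/N, N = 38984.
Tier 3: Wₕ = 0.33583008; term = 0.33583008²·(1 − 0.08890926)·372000/1164 = 32.839065.
Tier 2: Wₕ = 0.48889288; term = 0.48889288²·(1 − 0.22141770)·236700/4220 = 10.438011.
Tier 4: Wₕ = 0.17527704; term = 0.17527704²·(1 − 0.18835065)·53940/1287 = 1.0450832.
Sum = 44.322159.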